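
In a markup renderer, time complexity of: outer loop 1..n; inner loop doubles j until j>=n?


Reasoning: linear outer times logarithmic inner
Complexity: O(n log n)

O(n log n)


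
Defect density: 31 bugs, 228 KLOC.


Defect density = defects / KLOC
Defect density = 31 / 228
Defect density = 0.136 defects/KLOC

0.136 defects/KLOC


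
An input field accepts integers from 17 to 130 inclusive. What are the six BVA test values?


Range: [17, 130]
Boundaries: just below min, min, min+1, max-1, max, just above max
Values: [16, 17, 18, 129, 130, 131]

[16, 17, 18, 129, 130, 131]


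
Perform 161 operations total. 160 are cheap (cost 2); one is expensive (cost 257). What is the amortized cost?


Formula: Amortized cost = Total cost / Operations
Total cost = (160 * 2) + (1 * 257)
Total cost = 320 + 257 = 577
Amortized = 577 / 161 = 3.5839

3.5839


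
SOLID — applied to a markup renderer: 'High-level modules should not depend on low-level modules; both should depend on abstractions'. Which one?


This describes the Dependency Inversion Principle (DIP)

Dependency Inversion Principle (DIP)


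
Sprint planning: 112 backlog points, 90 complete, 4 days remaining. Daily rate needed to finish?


Formula: Required rate = Remaining points / Days left
Remaining = 112 - 90 = 22 points
Required rate = 22 / 4 = 5.5 points/day

5.5 points/day


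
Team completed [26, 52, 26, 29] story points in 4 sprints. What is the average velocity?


Formula: Avg velocity = Total points / Number of sprints
Points: [26, 52, 26, 29]
Sum = 26 + 52 + 26 + 29 = 133
Avg velocity = 133 / 4 = 33.25 points/sprint

33.25 points/sprint


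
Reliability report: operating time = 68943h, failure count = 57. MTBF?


Formula: MTBF = Total operating time / Number of failures
MTBF = 68943 / 57
MTBF = 1209.53 hours

1209.53 hours


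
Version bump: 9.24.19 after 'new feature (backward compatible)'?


Current: 9.24.19
Change category: 'new feature (backward compatible)' → minor bump
SemVer rule: minor bump → increment MINOR, reset PATCH to 0 (MAJOR unchanged)
New: 9.25.0

9.25.0


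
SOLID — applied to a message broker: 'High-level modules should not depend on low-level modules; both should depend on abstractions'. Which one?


This describes the Dependency Inversion Principle (DIP)

Dependency Inversion Principle (DIP)


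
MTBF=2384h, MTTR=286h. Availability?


Availability = MTBF / (MTBF + MTTR)
Availability = 2384 / (2384 + 286)
Availability = 2384 / 2670
Availability = 89.2884%

89.2884%


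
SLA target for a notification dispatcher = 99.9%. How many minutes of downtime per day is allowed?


Formula: allowed downtime = period * (100 - SLA) / 100
Period (day) = 1440 minutes
Unavailability fraction = (100 - 99.9) / 100
Allowed downtime = 1440 * (100 - 99.9) / 100
Allowed downtime = 1.44 minutes

1.44 minutes


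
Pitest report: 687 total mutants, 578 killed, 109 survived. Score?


Mutation score = killed / total * 100
Mutation score = 578 / 687 * 100
Mutation score = 84.13%

84.13%


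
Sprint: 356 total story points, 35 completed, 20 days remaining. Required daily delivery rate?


Formula: Required rate = Remaining points / Days left
Remaining = 356 - 35 = 321 points
Required rate = 321 / 20 = 16.05 points/day

16.05 points/day


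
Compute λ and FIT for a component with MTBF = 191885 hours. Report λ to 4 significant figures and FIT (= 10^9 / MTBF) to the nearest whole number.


Formula: λ = 1 / MTBF; FIT = λ × 1e9 = 1e9 / MTBF
λ = 1 / 191885 ≈ 5.211e-06 failures/hour
FIT = 1e9 / 191885 ≈ 5211 failures per 1e9 hours (nearest whole number)

λ = 5.211e-06 /h, FIT = 5211


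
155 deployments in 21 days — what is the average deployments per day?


Formula: deployments per day = releases / days
= 155 / 21
= 7.381 deploys/day
(equivalently, 51.67 deploys/week)

7.381 deploys/day


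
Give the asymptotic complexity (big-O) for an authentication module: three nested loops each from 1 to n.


Reasoning: three levels of nesting over n
Complexity: O(n^3)

O(n^3)


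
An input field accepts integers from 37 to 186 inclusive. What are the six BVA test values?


Range: [37, 186]
Boundaries: just below min, min, min+1, max-1, max, just above max
Values: [36, 37, 38, 185, 186, 187]

[36, 37, 38, 185, 186, 187]


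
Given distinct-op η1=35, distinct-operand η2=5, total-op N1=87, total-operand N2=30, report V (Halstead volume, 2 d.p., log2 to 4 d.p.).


Formula: V = N * log2(η), where N = N1 + N2 and η = η1 + η2
η = 35 + 5 = 40
N = 87 + 30 = 117
log2(40) ≈ 5.3219
V = 117 * 5.3219 = 622.66

622.66


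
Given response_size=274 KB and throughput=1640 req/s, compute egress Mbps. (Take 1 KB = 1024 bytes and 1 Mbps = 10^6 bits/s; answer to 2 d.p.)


Formula: Mbps = payload_bytes * RPS * 8 / 1e6
Payload per request = 274 KB = 274 * 1024 = 280576 bytes
Total bytes/sec = 280576 * 1640 = 460144640
Total bits/sec = 460144640 * 8 = 3681157120
Mbps = 3681157120 / 1e6 = 3681.16

3681.16 Mbps


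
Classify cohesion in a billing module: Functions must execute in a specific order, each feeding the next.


Reasoning: Output of one is input to next
Type: Sequential cohesion

Sequential cohesion


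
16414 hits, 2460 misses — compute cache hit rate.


Formula: hit rate = hits / (hits + misses) * 100
hit rate = 16414 / (16414 + 2460) * 100
hit rate = 16414 / 18874 * 100
hit rate = 86.97%

86.97%


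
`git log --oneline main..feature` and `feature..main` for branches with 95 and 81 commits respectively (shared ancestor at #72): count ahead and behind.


Common ancestor: commit #72
feature commits after divergence: 95 - 72 = 23
main commits after divergence: 81 - 72 = 9
feature is 23 commits ahead of main
main is 9 commits ahead of feature

feature ahead: 23, main ahead: 9


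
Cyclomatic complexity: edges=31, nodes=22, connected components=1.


Formula: V(G) = E - N + 2P
V(G) = 31 - 22 + 2*1
V(G) = 9 + 2
V(G) = 11

11


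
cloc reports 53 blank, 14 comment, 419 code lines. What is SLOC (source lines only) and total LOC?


Total LOC = blank + comment + code
Total LOC = 53 + 14 + 419 = 486
SLOC (source only) = code = 419

Total LOC: 486, SLOC: 419


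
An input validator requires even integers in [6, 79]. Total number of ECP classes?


Constraint: even integers in [6, 79]
Class 1: x < 6 — out-of-range invalid
Class 2: x in [6,79] but odd — wrong type invalid
Class 3: x in [6,79] and even — valid
Class 4: x > 79 — out-of-range invalid
Total equivalence classes: 4

4 equivalence classes


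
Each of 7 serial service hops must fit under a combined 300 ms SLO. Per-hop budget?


Formula: per_stage = total_budget / stages
per_stage = 300 / 7
per_stage = 42.86 ms

42.86 ms


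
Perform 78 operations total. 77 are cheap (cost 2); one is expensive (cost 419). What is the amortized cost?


Formula: Amortized cost = Total cost / Operations
Total cost = (77 * 2) + (1 * 419)
Total cost = 154 + 419 = 573
Amortized = 573 / 78 = 7.3462

7.3462


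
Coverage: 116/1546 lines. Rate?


Coverage = covered / total * 100
Coverage = 116 / 1546 * 100
Coverage = 7.5%

7.5%


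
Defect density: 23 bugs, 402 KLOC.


Defect density = defects / KLOC
Defect density = 23 / 402
Defect density = 0.057 defects/KLOC

0.057 defects/KLOC


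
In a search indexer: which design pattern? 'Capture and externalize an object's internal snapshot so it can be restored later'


This matches the Memento pattern

Memento


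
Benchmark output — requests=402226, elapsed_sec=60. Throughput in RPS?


Formula: throughput = requests / seconds
throughput = 402226 / 60
throughput = 6703.77 requests/second

6703.77 requests/second


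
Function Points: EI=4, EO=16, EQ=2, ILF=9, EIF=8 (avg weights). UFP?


UFP = EI*4 + EO*5 + EQ*4 + ILF*10 + EIF*7
UFP = 4*4 + 16*5 + 2*4 + 9*10 + 8*7
UFP = 16 + 80 + 8 + 90 + 56
UFP = 250

250


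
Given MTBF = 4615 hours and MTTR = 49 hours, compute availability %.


Availability = MTBF / (MTBF + MTTR)
Availability = 4615 / (4615 + 49)
Availability = 4615 / 4664
Availability = 98.9494%

98.9494%


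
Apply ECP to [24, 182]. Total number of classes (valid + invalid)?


Valid range: [24, 182]
Class 1: x < 24 — invalid
Class 2: 24 ≤ x ≤ 182 — valid
Class 3: x > 182 — invalid
Total equivalence classes: 3

3 equivalence classes


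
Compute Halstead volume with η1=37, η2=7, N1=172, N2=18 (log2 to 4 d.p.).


Formula: V = N * log2(η), where N = N1 + N2 and η = η1 + η2
η = 37 + 7 = 44
N = 172 + 18 = 190
log2(44) ≈ 5.4594
V = 190 * 5.4594 = 1037.29

1037.29


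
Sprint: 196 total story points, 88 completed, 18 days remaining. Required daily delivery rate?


Formula: Required rate = Remaining points / Days left
Remaining = 196 - 88 = 108 points
Required rate = 108 / 18 = 6.0 points/day

6.0 points/day


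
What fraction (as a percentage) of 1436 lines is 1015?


Coverage = covered / total * 100
Coverage = 1015 / 1436 * 100
Coverage = 70.68%

70.68%


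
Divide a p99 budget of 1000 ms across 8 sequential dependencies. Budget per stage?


Formula: per_stage = total_budget / stages
per_stage = 1000 / 8
per_stage = 125.0 ms

125.0 ms


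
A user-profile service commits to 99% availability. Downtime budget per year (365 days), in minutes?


Formula: allowed downtime = period * (100 - SLA) / 100
Period (year (365 days)) = 525600 minutes
Unavailability fraction = (100 - 99.0) / 100
Allowed downtime = 525600 * (100 - 99.0) / 100
Allowed downtime = 5256.0 minutes

5256.0 minutes


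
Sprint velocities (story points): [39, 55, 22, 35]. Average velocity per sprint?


Formula: Avg velocity = Total points / Number of sprints
Points: [39, 55, 22, 35]
Sum = 39 + 55 + 22 + 35 = 151
Avg velocity = 151 / 4 = 37.75 points/sprint

37.75 points/sprint


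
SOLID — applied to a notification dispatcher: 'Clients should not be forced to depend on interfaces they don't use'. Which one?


This describes the Interface Segregation Principle (ISP)

Interface Segregation Principle (ISP)


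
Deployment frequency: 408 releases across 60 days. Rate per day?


Formula: deployments per day = releases / days
= 408 / 60
= 6.8 deploys/day
(equivalently, 47.6 deploys/week)

6.8 deploys/day


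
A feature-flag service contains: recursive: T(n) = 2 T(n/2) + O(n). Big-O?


Reasoning: master theorem case 2 (merge-sort recurrence)
Complexity: O(n log n)

O(n log n)


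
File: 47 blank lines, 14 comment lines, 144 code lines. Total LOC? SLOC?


Total LOC = blank + comment + code
Total LOC = 47 + 14 + 144 = 205
SLOC (source only) = code = 144

Total LOC: 205, SLOC: 144


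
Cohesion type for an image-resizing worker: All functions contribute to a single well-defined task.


Reasoning: Best: single purpose
Type: Functional cohesion

Functional cohesion


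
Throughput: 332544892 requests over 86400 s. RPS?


Formula: throughput = requests / seconds
throughput = 332544892 / 86400
throughput = 3848.9 requests/second

3848.9 requests/second


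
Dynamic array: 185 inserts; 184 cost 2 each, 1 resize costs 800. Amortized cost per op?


Formula: Amortized cost = Total cost / Operations
Total cost = (184 * 2) + (1 * 800)
Total cost = 368 + 800 = 1168
Amortized = 1168 / 185 = 6.3135

6.3135


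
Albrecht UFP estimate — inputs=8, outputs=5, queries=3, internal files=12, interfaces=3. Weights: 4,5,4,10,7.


UFP = EI*4 + EO*5 + EQ*4 + ILF*10 + EIF*7
UFP = 8*4 + 5*5 + 3*4 + 12*10 + 3*7
UFP = 32 + 25 + 12 + 120 + 21
UFP = 210

210


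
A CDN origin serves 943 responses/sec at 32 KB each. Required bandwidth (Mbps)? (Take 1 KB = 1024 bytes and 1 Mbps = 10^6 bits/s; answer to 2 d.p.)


Formula: Mbps = payload_bytes * RPS * 8 / 1e6
Payload per request = 32 KB = 32 * 1024 = 32768 bytes
Total bytes/sec = 32768 * 943 = 30900224
Total bits/sec = 30900224 * 8 = 247201792
Mbps = 247201792 / 1e6 = 247.2

247.2 Mbps


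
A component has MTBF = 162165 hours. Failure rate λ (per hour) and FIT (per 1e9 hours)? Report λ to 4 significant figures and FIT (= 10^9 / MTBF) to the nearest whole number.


Formula: λ = 1 / MTBF; FIT = λ × 1e9 = 1e9 / MTBF
λ = 1 / 162165 ≈ 6.167e-06 failures/hour
FIT = 1e9 / 162165 ≈ 6167 failures per 1e9 hours (nearest whole number)

λ = 6.167e-06 /h, FIT = 6167


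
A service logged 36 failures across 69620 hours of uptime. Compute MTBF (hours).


Formula: MTBF = Total operating time / Number of failures
MTBF = 69620 / 36
MTBF = 1933.89 hours

1933.89 hours


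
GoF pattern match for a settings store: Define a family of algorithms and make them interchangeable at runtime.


This matches the Strategy pattern

Strategy


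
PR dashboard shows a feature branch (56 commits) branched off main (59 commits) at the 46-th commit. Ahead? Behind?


Common ancestor: commit #46
feature commits after divergence: 56 - 46 = 10
main commits after divergence: 59 - 46 = 13
feature is 10 commits ahead of main
main is 13 commits ahead of feature

feature ahead: 10, main ahead: 13


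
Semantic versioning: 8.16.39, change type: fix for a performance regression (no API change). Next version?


Current: 8.16.39
Change category: 'fix for a performance regression (no API change)' → patch bump
SemVer rule: patch bump → increment PATCH (MAJOR and MINOR unchanged)
New: 8.16.40

8.16.40


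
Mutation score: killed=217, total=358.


Mutation score = killed / total * 100
Mutation score = 217 / 358 * 100
Mutation score = 60.61%

60.61%


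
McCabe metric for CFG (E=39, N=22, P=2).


Formula: V(G) = E - N + 2P
V(G) = 39 - 22 + 2*2
V(G) = 17 + 4
V(G) = 21

21


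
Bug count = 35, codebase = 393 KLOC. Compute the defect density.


Defect density = defects / KLOC
Defect density = 35 / 393
Defect density = 0.089 defects/KLOC

0.089 defects/KLOC


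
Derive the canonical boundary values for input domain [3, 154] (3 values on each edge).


Range: [3, 154]
Boundaries: just below min, min, min+1, max-1, max, just above max
Values: [2, 3, 4, 153, 154, 155]

[2, 3, 4, 153, 154, 155]


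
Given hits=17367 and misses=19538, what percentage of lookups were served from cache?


Formula: hit rate = hits / (hits + misses) * 100
hit rate = 17367 / (17367 + 19538) * 100
hit rate = 17367 / 36905 * 100
hit rate = 47.06%

47.06%


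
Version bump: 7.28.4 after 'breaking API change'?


Current: 7.28.4
Change category: 'breaking API change' → major bump
SemVer rule: major bump → increment MAJOR, reset MINOR and PATCH to 0
New: 8.0.0

8.0.0


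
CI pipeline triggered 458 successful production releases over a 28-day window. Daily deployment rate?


Formula: deployments per day = releases / days
= 458 / 28
= 16.357 deploys/day
(equivalently, 114.5 deploys/week)

16.357 deploys/day


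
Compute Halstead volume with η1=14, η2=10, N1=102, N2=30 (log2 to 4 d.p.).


Formula: V = N * log2(η), where N = N1 + N2 and η = η1 + η2
η = 14 + 10 = 24
N = 102 + 30 = 132
log2(24) ≈ 4.5850
V = 132 * 4.5850 = 605.22

605.22


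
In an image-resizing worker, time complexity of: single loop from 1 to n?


Reasoning: one pass through n items
Complexity: O(n)

O(n)


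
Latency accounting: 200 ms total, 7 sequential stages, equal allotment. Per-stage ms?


Formula: per_stage = total_budget / stages
per_stage = 200 / 7
per_stage = 28.57 ms

28.57 ms


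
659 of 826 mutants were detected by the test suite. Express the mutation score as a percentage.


Mutation score = killed / total * 100
Mutation score = 659 / 826 * 100
Mutation score = 79.78%

79.78%


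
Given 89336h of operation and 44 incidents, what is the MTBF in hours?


Formula: MTBF = Total operating time / Number of failures
MTBF = 89336 / 44
MTBF = 2030.36 hours

2030.36 hours


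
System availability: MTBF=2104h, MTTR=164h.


Availability = MTBF / (MTBF + MTTR)
Availability = 2104 / (2104 + 164)
Availability = 2104 / 2268
Availability = 92.769%

92.769%


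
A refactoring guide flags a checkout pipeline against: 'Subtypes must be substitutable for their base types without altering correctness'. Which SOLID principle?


This describes the Liskov Substitution Principle (LSP)

Liskov Substitution Principle (LSP)


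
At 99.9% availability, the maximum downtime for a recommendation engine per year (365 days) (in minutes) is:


Formula: allowed downtime = period * (100 - SLA) / 100
Period (year (365 days)) = 525600 minutes
Unavailability fraction = (100 - 99.9) / 100
Allowed downtime = 525600 * (100 - 99.9) / 100
Allowed downtime = 525.6 minutes

525.6 minutes


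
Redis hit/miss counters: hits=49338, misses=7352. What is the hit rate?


Formula: hit rate = hits / (hits + misses) * 100
hit rate = 49338 / (49338 + 7352) * 100
hit rate = 49338 / 56690 * 100
hit rate = 87.03%

87.03%


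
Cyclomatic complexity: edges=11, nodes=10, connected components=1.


Formula: V(G) = E - N + 2P
V(G) = 11 - 10 + 2*1
V(G) = 1 + 2
V(G) = 3

3


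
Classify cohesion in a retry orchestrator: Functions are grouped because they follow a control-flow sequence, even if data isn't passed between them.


Reasoning: Grouped by order of execution within a routine, not by data flow
Type: Procedural cohesion

Procedural cohesion


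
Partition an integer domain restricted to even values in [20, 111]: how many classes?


Constraint: even integers in [20, 111]
Class 1: x < 20 — out-of-range invalid
Class 2: x in [20,111] but odd — wrong type invalid
Class 3: x in [20,111] and even — valid
Class 4: x > 111 — out-of-range invalid
Total equivalence classes: 4

4 equivalence classes


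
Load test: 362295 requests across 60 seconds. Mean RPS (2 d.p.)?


Formula: throughput = requests / seconds
throughput = 362295 / 60
throughput = 6038.25 requests/second

6038.25 requests/second


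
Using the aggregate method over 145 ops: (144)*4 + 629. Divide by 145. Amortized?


Formula: Amortized cost = Total cost / Operations
Total cost = (144 * 4) + (1 * 629)
Total cost = 576 + 629 = 1205
Amortized = 1205 / 145 = 8.3103

8.3103


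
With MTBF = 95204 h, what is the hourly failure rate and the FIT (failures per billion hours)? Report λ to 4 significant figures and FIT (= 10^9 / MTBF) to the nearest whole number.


Formula: λ = 1 / MTBF; FIT = λ × 1e9 = 1e9 / MTBF
λ = 1 / 95204 ≈ 1.050e-05 failures/hour
FIT = 1e9 / 95204 ≈ 10504 failures per 1e9 hours (nearest whole number)

λ = 1.050e-05 /h, FIT = 10504


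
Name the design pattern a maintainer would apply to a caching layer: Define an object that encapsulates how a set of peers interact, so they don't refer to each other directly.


This matches the Mediator pattern

Mediator


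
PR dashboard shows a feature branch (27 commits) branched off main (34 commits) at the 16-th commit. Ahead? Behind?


Common ancestor: commit #16
feature commits after divergence: 27 - 16 = 11
main commits after divergence: 34 - 16 = 18
feature is 11 commits ahead of main
main is 18 commits ahead of feature

feature ahead: 11, main ahead: 18


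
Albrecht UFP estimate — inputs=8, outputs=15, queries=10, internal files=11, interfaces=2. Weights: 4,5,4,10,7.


UFP = EI*4 + EO*5 + EQ*4 + ILF*10 + EIF*7
UFP = 8*4 + 15*5 + 10*4 + 11*10 + 2*7
UFP = 32 + 75 + 40 + 110 + 14
UFP = 271

271


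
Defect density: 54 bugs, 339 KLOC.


Defect density = defects / KLOC
Defect density = 54 / 339
Defect density = 0.159 defects/KLOC

0.159 defects/KLOC


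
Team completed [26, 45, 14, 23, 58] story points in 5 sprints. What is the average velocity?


Formula: Avg velocity = Total points / Number of sprints
Points: [26, 45, 14, 23, 58]
Sum = 26 + 45 + 14 + 23 + 58 = 166
Avg velocity = 166 / 5 = 33.2 points/sprint

33.2 points/sprint


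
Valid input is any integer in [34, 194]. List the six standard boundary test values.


Range: [34, 194]
Boundaries: just below min, min, min+1, max-1, max, just above max
Values: [33, 34, 35, 193, 194, 195]

[33, 34, 35, 193, 194, 195]


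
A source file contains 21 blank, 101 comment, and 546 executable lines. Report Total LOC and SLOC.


Total LOC = blank + comment + code
Total LOC = 21 + 101 + 546 = 668
SLOC (source only) = code = 546

Total LOC: 668, SLOC: 546


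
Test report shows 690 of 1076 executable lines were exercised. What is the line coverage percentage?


Coverage = covered / total * 100
Coverage = 690 / 1076 * 100
Coverage = 64.13%

64.13%


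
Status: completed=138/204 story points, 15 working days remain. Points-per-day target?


Formula: Required rate = Remaining points / Days left
Remaining = 204 - 138 = 66 points
Required rate = 66 / 15 = 4.4 points/day

4.4 points/day


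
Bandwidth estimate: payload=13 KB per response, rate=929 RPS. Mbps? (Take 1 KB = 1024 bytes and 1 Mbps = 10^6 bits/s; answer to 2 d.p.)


Formula: Mbps = payload_bytes * RPS * 8 / 1e6
Payload per request = 13 KB = 13 * 1024 = 13312 bytes
Total bytes/sec = 13312 * 929 = 12366848
Total bits/sec = 12366848 * 8 = 98934784
Mbps = 98934784 / 1e6 = 98.93

98.93 Mbps


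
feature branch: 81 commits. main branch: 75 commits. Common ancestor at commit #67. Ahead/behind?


Common ancestor: commit #67
feature commits after divergence: 81 - 67 = 14
main commits after divergence: 75 - 67 = 8
feature is 14 commits ahead of main
main is 8 commits ahead of feature

feature ahead: 14, main ahead: 8


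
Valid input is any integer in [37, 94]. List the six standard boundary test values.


Range: [37, 94]
Boundaries: just below min, min, min+1, max-1, max, just above max
Values: [36, 37, 38, 93, 94, 95]

[36, 37, 38, 93, 94, 95]


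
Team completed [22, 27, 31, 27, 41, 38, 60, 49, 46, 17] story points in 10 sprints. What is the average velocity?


Formula: Avg velocity = Total points / Number of sprints
Points: [22, 27, 31, 27, 41, 38, 60, 49, 46, 17]
Sum = 22 + 27 + 31 + 27 + 41 + 38 + 60 + 49 + 46 + 17 = 358
Avg velocity = 358 / 10 = 35.8 points/sprint

35.8 points/sprint


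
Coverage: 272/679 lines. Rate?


Coverage = covered / total * 100
Coverage = 272 / 679 * 100
Coverage = 40.06%

40.06%


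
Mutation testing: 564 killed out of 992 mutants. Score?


Mutation score = killed / total * 100
Mutation score = 564 / 992 * 100
Mutation score = 56.85%

56.85%


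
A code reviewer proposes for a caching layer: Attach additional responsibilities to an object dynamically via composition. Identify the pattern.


This matches the Decorator pattern

Decorator


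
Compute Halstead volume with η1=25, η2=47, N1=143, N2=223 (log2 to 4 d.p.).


Formula: V = N * log2(η), where N = N1 + N2 and η = η1 + η2
η = 25 + 47 = 72
N = 143 + 223 = 366
log2(72) ≈ 6.1699
V = 366 * 6.1699 = 2258.18

2258.18


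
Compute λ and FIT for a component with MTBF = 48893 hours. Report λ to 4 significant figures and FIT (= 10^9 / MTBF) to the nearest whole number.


Formula: λ = 1 / MTBF; FIT = λ × 1e9 = 1e9 / MTBF
λ = 1 / 48893 ≈ 2.045e-05 failures/hour
FIT = 1e9 / 48893 ≈ 20453 failures per 1e9 hours (nearest whole number)

λ = 2.045e-05 /h, FIT = 20453


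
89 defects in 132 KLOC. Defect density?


Defect density = defects / KLOC
Defect density = 89 / 132
Defect density = 0.674 defects/KLOC

0.674 defects/KLOC


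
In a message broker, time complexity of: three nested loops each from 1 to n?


Reasoning: three levels of nesting over n
Complexity: O(n^3)

O(n^3)


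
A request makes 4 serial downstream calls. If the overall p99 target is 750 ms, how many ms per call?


Formula: per_stage = total_budget / stages
per_stage = 750 / 4
per_stage = 187.5 ms

187.5 ms


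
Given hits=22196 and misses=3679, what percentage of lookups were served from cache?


Formula: hit rate = hits / (hits + misses) * 100
hit rate = 22196 / (22196 + 3679) * 100
hit rate = 22196 / 25875 * 100
hit rate = 85.78%

85.78%


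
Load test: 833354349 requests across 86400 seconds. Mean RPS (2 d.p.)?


Formula: throughput = requests / seconds
throughput = 833354349 / 86400
throughput = 9645.3 requests/second

9645.3 requests/second


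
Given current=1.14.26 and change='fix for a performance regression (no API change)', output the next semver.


Current: 1.14.26
Change category: 'fix for a performance regression (no API change)' → patch bump
SemVer rule: patch bump → increment PATCH (MAJOR and MINOR unchanged)
New: 1.14.27

1.14.27


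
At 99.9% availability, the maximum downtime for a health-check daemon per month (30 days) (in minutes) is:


Formula: allowed downtime = period * (100 - SLA) / 100
Period (month (30 days)) = 43200 minutes
Unavailability fraction = (100 - 99.9) / 100
Allowed downtime = 43200 * (100 - 99.9) / 100
Allowed downtime = 43.2 minutes

43.2 minutes


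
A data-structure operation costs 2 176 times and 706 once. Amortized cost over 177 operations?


Formula: Amortized cost = Total cost / Operations
Total cost = (176 * 2) + (1 * 706)
Total cost = 352 + 706 = 1058
Amortized = 1058 / 177 = 5.9774

5.9774


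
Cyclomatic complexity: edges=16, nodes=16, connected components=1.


Formula: V(G) = E - N + 2P
V(G) = 16 - 16 + 2*1
V(G) = 0 + 2
V(G) = 2

2


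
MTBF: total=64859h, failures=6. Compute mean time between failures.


Formula: MTBF = Total operating time / Number of failures
MTBF = 64859 / 6
MTBF = 10809.83 hours

10809.83 hours


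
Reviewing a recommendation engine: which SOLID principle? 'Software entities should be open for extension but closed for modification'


This describes the Open/Closed Principle (OCP)

Open/Closed Principle (OCP)


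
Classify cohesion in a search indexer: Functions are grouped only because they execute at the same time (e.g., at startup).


Reasoning: Related by timing only
Type: Temporal cohesion

Temporal cohesion


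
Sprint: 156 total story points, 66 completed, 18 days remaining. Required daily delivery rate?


Formula: Required rate = Remaining points / Days left
Remaining = 156 - 66 = 90 points
Required rate = 90 / 18 = 5.0 points/day

5.0 points/day


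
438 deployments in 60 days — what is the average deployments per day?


Formula: deployments per day = releases / days
= 438 / 60
= 7.3 deploys/day
(equivalently, 51.1 deploys/week)

7.3 deploys/day


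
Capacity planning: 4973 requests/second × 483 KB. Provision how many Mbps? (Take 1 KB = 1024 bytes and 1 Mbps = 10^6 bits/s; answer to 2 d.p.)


Formula: Mbps = payload_bytes * RPS * 8 / 1e6
Payload per request = 483 KB = 483 * 1024 = 494592 bytes
Total bytes/sec = 494592 * 4973 = 2459606016
Total bits/sec = 2459606016 * 8 = 19676848128
Mbps = 19676848128 / 1e6 = 19676.85

19676.85 Mbps


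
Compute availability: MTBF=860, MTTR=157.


Availability = MTBF / (MTBF + MTTR)
Availability = 860 / (860 + 157)
Availability = 860 / 1017
Availability = 84.5624%

84.5624%


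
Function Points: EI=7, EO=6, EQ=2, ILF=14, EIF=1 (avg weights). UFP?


UFP = EI*4 + EO*5 + EQ*4 + ILF*10 + EIF*7
UFP = 7*4 + 6*5 + 2*4 + 14*10 + 1*7
UFP = 28 + 30 + 8 + 140 + 7
UFP = 213

213


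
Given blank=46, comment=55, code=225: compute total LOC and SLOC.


Total LOC = blank + comment + code
Total LOC = 46 + 55 + 225 = 326
SLOC (source only) = code = 225

Total LOC: 326, SLOC: 225


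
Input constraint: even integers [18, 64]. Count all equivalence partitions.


Constraint: even integers in [18, 64]
Class 1: x < 18 — out-of-range invalid
Class 2: x in [18,64] but odd — wrong type invalid
Class 3: x in [18,64] and even — valid
Class 4: x > 64 — out-of-range invalid
Total equivalence classes: 4

4 equivalence classes


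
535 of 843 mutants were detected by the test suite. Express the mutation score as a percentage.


Mutation score = killed / total * 100
Mutation score = 535 / 843 * 100
Mutation score = 63.46%

63.46%


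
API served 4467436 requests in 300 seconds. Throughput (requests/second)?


Formula: throughput = requests / seconds
throughput = 4467436 / 300
throughput = 14891.45 requests/second

14891.45 requests/second


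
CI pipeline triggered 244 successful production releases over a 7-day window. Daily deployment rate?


Formula: deployments per day = releases / days
= 244 / 7
= 34.857 deploys/day
(equivalently, 244.0 deploys/week)

34.857 deploys/day


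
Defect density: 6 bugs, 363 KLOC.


Defect density = defects / KLOC
Defect density = 6 / 363
Defect density = 0.017 defects/KLOC

0.017 defects/KLOC


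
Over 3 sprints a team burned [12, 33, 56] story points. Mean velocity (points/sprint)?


Formula: Avg velocity = Total points / Number of sprints
Points: [12, 33, 56]
Sum = 12 + 33 + 56 = 101
Avg velocity = 101 / 3 = 33.67 points/sprint

33.67 points/sprint


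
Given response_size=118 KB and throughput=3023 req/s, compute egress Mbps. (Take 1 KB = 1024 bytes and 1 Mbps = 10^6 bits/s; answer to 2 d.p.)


Formula: Mbps = payload_bytes * RPS * 8 / 1e6
Payload per request = 118 KB = 118 * 1024 = 120832 bytes
Total bytes/sec = 120832 * 3023 = 365275136
Total bits/sec = 365275136 * 8 = 2922201088
Mbps = 2922201088 / 1e6 = 2922.2

2922.2 Mbps


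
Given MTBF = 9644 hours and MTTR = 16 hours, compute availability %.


Availability = MTBF / (MTBF + MTTR)
Availability = 9644 / (9644 + 16)
Availability = 9644 / 9660
Availability = 99.8344%

99.8344%


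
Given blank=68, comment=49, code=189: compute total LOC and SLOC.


Total LOC = blank + comment + code
Total LOC = 68 + 49 + 189 = 306
SLOC (source only) = code = 189

Total LOC: 306, SLOC: 189


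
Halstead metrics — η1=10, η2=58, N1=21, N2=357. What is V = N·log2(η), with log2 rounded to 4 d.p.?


Formula: V = N * log2(η), where N = N1 + N2 and η = η1 + η2
η = 10 + 58 = 68
N = 21 + 357 = 378
log2(68) ≈ 6.0875
V = 378 * 6.0875 = 2301.08

2301.08


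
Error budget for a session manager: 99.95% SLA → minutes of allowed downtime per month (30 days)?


Formula: allowed downtime = period * (100 - SLA) / 100
Period (month (30 days)) = 43200 minutes
Unavailability fraction = (100 - 99.95) / 100
Allowed downtime = 43200 * (100 - 99.95) / 100
Allowed downtime = 21.6 minutes

21.6 minutes


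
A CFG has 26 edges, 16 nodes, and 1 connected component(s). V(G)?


Formula: V(G) = E - N + 2P
V(G) = 26 - 16 + 2*1
V(G) = 10 + 2
V(G) = 12

12


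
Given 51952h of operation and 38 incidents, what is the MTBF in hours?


Formula: MTBF = Total operating time / Number of failures
MTBF = 51952 / 38
MTBF = 1367.16 hours

1367.16 hours


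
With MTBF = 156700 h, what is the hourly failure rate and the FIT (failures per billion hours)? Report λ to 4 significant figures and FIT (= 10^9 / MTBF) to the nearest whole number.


Formula: λ = 1 / MTBF; FIT = λ × 1e9 = 1e9 / MTBF
λ = 1 / 156700 ≈ 6.382e-06 failures/hour
FIT = 1e9 / 156700 ≈ 6382 failures per 1e9 hours (nearest whole number)

λ = 6.382e-06 /h, FIT = 6382


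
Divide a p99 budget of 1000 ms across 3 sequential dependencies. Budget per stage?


Formula: per_stage = total_budget / stages
per_stage = 1000 / 3
per_stage = 333.33 ms

333.33 ms


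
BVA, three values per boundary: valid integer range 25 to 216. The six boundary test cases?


Range: [25, 216]
Boundaries: just below min, min, min+1, max-1, max, just above max
Values: [24, 25, 26, 215, 216, 217]

[24, 25, 26, 215, 216, 217]


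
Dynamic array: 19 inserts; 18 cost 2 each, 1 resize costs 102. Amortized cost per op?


Formula: Amortized cost = Total cost / Operations
Total cost = (18 * 2) + (1 * 102)
Total cost = 36 + 102 = 138
Amortized = 138 / 19 = 7.2632

7.2632


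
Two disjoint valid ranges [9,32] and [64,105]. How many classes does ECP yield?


Valid ranges: [9,32] and [64,105]
Class 1: x < 9 — invalid
Class 2: 9 ≤ x ≤ 32 — valid
Class 3: 32 < x < 64 — invalid (gap between ranges)
Class 4: 64 ≤ x ≤ 105 — valid
Class 5: x > 105 — invalid
Total equivalence classes: 5

5 equivalence classes


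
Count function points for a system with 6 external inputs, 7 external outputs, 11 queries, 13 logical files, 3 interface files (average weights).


UFP = EI*4 + EO*5 + EQ*4 + ILF*10 + EIF*7
UFP = 6*4 + 7*5 + 11*4 + 13*10 + 3*7
UFP = 24 + 35 + 44 + 130 + 21
UFP = 254

254


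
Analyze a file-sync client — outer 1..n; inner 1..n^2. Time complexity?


Reasoning: n times n^2
Complexity: O(n^3)

O(n^3)


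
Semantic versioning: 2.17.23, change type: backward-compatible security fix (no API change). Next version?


Current: 2.17.23
Change category: 'backward-compatible security fix (no API change)' → patch bump
SemVer rule: patch bump → increment PATCH (MAJOR and MINOR unchanged)
New: 2.17.24

2.17.24


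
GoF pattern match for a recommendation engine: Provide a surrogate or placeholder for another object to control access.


This matches the Proxy pattern

Proxy


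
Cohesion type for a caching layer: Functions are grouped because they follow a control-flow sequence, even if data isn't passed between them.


Reasoning: Grouped by order of execution within a routine, not by data flow
Type: Procedural cohesion

Procedural cohesion


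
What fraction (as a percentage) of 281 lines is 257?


Coverage = covered / total * 100
Coverage = 257 / 281 * 100
Coverage = 91.46%

91.46%


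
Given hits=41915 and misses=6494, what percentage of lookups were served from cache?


Formula: hit rate = hits / (hits + misses) * 100
hit rate = 41915 / (41915 + 6494) * 100
hit rate = 41915 / 48409 * 100
hit rate = 86.59%

86.59%


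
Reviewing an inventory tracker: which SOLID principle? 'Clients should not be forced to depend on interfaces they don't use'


This describes the Interface Segregation Principle (ISP)

Interface Segregation Principle (ISP)


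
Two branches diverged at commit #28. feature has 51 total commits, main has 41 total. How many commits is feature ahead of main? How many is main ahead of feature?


Common ancestor: commit #28
feature commits after divergence: 51 - 28 = 23
main commits after divergence: 41 - 28 = 13
feature is 23 commits ahead of main
main is 13 commits ahead of feature

feature ahead: 23, main ahead: 13


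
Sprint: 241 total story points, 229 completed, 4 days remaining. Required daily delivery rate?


Formula: Required rate = Remaining points / Days left
Remaining = 241 - 229 = 12 points
Required rate = 12 / 4 = 3.0 points/day

3.0 points/day


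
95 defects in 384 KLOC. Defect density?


Defect density = defects / KLOC
Defect density = 95 / 384
Defect density = 0.247 defects/KLOC

0.247 defects/KLOC


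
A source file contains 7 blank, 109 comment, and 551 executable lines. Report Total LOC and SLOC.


Total LOC = blank + comment + code
Total LOC = 7 + 109 + 551 = 667
SLOC (source only) = code = 551

Total LOC: 667, SLOC: 551


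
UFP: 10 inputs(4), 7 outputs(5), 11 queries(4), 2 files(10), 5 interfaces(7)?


UFP = EI*4 + EO*5 + EQ*4 + ILF*10 + EIF*7
UFP = 10*4 + 7*5 + 11*4 + 2*10 + 5*7
UFP = 40 + 35 + 44 + 20 + 35
UFP = 174

174


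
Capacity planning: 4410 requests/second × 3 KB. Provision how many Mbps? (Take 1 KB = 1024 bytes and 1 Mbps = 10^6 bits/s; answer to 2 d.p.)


Formula: Mbps = payload_bytes * RPS * 8 / 1e6
Payload per request = 3 KB = 3 * 1024 = 3072 bytes
Total bytes/sec = 3072 * 4410 = 13547520
Total bits/sec = 13547520 * 8 = 108380160
Mbps = 108380160 / 1e6 = 108.38

108.38 Mbps


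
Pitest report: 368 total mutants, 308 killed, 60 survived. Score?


Mutation score = killed / total * 100
Mutation score = 308 / 368 * 100
Mutation score = 83.7%

83.7%


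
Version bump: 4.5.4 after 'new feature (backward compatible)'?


Current: 4.5.4
Change category: 'new feature (backward compatible)' → minor bump
SemVer rule: minor bump → increment MINOR, reset PATCH to 0 (MAJOR unchanged)
New: 4.6.0

4.6.0


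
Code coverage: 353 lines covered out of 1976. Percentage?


Coverage = covered / total * 100
Coverage = 353 / 1976 * 100
Coverage = 17.86%

17.86%


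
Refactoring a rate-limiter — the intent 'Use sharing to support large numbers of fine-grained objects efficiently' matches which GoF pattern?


This matches the Flyweight pattern

Flyweight


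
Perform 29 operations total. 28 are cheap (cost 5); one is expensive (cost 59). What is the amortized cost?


Formula: Amortized cost = Total cost / Operations
Total cost = (28 * 5) + (1 * 59)
Total cost = 140 + 59 = 199
Amortized = 199 / 29 = 6.8621

6.8621


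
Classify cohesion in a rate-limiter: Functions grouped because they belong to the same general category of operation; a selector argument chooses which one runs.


Reasoning: Grouped by category of activity, not by data or sequence
Type: Logical cohesion

Logical cohesion


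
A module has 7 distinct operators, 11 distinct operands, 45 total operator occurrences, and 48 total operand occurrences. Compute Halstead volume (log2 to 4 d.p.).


Formula: V = N * log2(η), where N = N1 + N2 and η = η1 + η2
η = 7 + 11 = 18
N = 45 + 48 = 93
log2(18) ≈ 4.1699
V = 93 * 4.1699 = 387.80

387.80


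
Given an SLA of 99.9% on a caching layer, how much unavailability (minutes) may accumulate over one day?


Formula: allowed downtime = period * (100 - SLA) / 100
Period (day) = 1440 minutes
Unavailability fraction = (100 - 99.9) / 100
Allowed downtime = 1440 * (100 - 99.9) / 100
Allowed downtime = 1.44 minutes

1.44 minutes


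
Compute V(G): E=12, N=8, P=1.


Formula: V(G) = E - N + 2P
V(G) = 12 - 8 + 2*1
V(G) = 4 + 2
V(G) = 6

6


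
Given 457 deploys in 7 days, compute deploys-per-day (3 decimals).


Formula: deployments per day = releases / days
= 457 / 7
= 65.286 deploys/day
(equivalently, 457.0 deploys/week)

65.286 deploys/day


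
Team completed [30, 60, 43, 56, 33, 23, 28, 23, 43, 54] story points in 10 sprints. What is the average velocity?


Formula: Avg velocity = Total points / Number of sprints
Points: [30, 60, 43, 56, 33, 23, 28, 23, 43, 54]
Sum = 30 + 60 + 43 + 56 + 33 + 23 + 28 + 23 + 43 + 54 = 393
Avg velocity = 393 / 10 = 39.3 points/sprint

39.3 points/sprint


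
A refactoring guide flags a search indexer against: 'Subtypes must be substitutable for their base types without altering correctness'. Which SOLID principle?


This describes the Liskov Substitution Principle (LSP)

Liskov Substitution Principle (LSP)


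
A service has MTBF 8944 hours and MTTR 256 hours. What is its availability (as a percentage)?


Availability = MTBF / (MTBF + MTTR)
Availability = 8944 / (8944 + 256)
Availability = 8944 / 9200
Availability = 97.2174%

97.2174%


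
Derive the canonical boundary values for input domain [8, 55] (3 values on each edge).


Range: [8, 55]
Boundaries: just below min, min, min+1, max-1, max, just above max
Values: [7, 8, 9, 54, 55, 56]

[7, 8, 9, 54, 55, 56]


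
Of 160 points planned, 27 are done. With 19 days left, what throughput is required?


Formula: Required rate = Remaining points / Days left
Remaining = 160 - 27 = 133 points
Required rate = 133 / 19 = 7.0 points/day

7.0 points/day


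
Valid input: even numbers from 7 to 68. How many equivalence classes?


Constraint: even integers in [7, 68]
Class 1: x < 7 — out-of-range invalid
Class 2: x in [7,68] but odd — wrong type invalid
Class 3: x in [7,68] and even — valid
Class 4: x > 68 — out-of-range invalid
Total equivalence classes: 4

4 equivalence classes


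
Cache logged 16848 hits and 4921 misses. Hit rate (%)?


Formula: hit rate = hits / (hits + misses) * 100
hit rate = 16848 / (16848 + 4921) * 100
hit rate = 16848 / 21769 * 100
hit rate = 77.39%

77.39%


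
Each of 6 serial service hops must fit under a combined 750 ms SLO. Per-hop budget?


Formula: per_stage = total_budget / stages
per_stage = 750 / 6
per_stage = 125.0 ms

125.0 ms
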